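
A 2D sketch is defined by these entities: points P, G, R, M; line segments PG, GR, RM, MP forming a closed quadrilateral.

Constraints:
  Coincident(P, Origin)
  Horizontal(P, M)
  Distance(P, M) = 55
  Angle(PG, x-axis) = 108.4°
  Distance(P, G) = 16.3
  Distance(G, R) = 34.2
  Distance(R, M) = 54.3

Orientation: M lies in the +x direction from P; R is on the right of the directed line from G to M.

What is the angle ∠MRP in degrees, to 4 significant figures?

82.75°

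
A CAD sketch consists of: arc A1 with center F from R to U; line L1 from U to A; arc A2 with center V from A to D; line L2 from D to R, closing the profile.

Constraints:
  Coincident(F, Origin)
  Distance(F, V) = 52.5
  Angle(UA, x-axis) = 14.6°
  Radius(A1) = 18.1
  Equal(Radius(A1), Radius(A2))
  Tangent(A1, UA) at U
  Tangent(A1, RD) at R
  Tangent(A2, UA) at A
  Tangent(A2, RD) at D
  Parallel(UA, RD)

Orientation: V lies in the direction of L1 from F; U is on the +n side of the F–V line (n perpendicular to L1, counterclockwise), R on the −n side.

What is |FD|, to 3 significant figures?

55.5

Tangency of A1 to both parallel lines with radius 18.1 puts U and R at F ± 18.1·n: U = (-4.56, 17.5), R = (4.56, -17.5). Equal radii place A and D the same way about V: A = V + 18.1·n = (46.2, 30.7), D = V − 18.1·n = (55.4, -4.28). Then |FD| = |D − F| = 55.5.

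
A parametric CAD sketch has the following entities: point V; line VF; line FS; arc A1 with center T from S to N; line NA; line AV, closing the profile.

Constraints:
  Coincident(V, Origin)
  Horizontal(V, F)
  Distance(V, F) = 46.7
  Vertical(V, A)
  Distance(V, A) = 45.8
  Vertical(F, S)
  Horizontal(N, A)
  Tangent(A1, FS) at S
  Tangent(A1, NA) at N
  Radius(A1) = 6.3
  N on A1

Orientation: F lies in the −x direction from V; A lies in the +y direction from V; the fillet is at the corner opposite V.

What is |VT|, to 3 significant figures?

56.5

V is at the origin; VF is horizontal with |VF| = 46.7 and F on the −x side, so F = (-46.7, 0.00). V and A share the same x with |VA| = 45.8 and A on the +y side, so A = (0.00, 45.8). The virtual corner opposite V is at (-46.7, 45.8). Tangency of A1 to FS means the radius TS is perpendicular to FS and since A1 is tangent to NA there, TN ⟂ NA, with radius 6.3, so the center T sits 6.3 in from both sides at T = (-40.4, 39.5). Then |VT| = |T − V| = 56.5.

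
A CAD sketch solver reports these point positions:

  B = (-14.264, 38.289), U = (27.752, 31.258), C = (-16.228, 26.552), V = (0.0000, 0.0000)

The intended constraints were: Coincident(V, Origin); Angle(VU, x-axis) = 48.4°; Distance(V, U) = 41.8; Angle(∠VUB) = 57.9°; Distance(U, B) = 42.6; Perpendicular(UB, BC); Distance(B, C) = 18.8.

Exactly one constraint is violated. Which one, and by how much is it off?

Distance(B, C) = 18.8 — off by 6.90.

V = (0.00, 0.00) ✓; VU at 48.40° ✓; |VU| = 41.80 ✓; ∠VUB = 57.90° ✓; |UB| = 42.60 ✓; ∠(UB, BC) = 90.00° ✓; |BC| = 11.90 ✗.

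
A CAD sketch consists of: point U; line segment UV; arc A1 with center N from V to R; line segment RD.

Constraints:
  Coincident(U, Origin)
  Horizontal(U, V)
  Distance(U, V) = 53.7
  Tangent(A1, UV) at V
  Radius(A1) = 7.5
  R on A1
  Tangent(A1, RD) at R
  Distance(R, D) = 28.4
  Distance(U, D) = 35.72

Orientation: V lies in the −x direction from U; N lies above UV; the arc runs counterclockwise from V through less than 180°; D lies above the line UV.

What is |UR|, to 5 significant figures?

48.504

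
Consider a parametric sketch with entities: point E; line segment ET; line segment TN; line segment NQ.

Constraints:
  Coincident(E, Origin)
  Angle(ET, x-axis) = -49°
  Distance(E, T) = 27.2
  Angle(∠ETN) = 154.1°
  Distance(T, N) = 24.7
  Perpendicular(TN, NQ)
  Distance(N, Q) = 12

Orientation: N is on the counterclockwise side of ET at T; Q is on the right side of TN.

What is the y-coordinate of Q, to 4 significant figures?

-41.26

∠ETN = 154.1°, so TN runs at -49.0° + (180° − 154.1°) = -23.10° from the x-axis; with |TN| = 24.7, N = T + 24.7·(cos -23.10°, sin -23.10°) = (40.56, -30.22). The perpendicularity gives NQ at right angles to TN; with |NQ| = 12.0 on the right of TN, Q = N + 12.0·(-0.3923, -0.9198) = (35.86, -41.26). So Q.y = -41.26.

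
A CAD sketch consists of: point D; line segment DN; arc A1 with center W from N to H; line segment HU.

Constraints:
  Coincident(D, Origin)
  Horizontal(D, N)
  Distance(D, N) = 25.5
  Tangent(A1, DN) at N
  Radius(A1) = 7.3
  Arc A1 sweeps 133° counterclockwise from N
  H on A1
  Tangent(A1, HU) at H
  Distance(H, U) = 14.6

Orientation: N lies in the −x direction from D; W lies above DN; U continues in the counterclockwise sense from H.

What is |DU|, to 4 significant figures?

37.87

D is at the origin; D and N share the same y with |DN| = 25.5 and N on the −x side, so N = (-25.50, 0.000). Since A1 is tangent to DN there, WN ⟂ DN, so W = N + (0, 7.3) = (-25.50, 7.300). On A1, N sits at bearing -90° from W; a 133° counterclockwise sweep puts H at bearing 43°, so H = W + 7.3·(cos 43°, sin 43°) = (-20.16, 12.28). Since A1 is tangent to HU there, WH ⟂ HU, so HU runs along (−sin 43°, cos 43°); with |HU| = 14.6, U = (-30.12, 22.96). Then |DU| = |U − D| = 37.87.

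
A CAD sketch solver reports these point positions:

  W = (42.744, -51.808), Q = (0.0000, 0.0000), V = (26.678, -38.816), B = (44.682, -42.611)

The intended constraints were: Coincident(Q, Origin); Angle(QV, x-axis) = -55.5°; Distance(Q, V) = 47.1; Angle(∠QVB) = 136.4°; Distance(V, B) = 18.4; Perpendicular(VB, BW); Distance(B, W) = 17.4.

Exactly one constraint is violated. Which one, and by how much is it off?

Distance(B, W) = 17.4 — off by 8.00.

Q = (0.00, 0.00) ✓; QV at -55.50° ✓; |QV| = 47.10 ✓; ∠QVB = 136.4° ✓; |VB| = 18.40 ✓; ∠(VB, BW) = 90.00° ✓; |BW| = 9.399 ✗.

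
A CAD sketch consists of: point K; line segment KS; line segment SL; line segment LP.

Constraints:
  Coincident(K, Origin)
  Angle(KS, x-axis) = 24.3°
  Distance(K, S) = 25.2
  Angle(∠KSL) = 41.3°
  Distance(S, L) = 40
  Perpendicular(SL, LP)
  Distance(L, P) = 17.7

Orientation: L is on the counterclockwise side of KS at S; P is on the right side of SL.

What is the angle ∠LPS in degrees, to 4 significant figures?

66.13°

K is at the origin; KS runs at 24.3° with length 25.2, so S = 25.2·(cos 24.3°, sin 24.3°) = (22.97, 10.37). ∠KSL = 41.3°, so SL runs at 24.3° + (180° − 41.3°) = 163.0° from the x-axis; with |SL| = 40.0, L = S + 40.0·(cos 163.0°, sin 163.0°) = (-15.28, 22.07). SL is perpendicular to LP; with |LP| = 17.7 on the right of SL, P = L + 17.7·(0.2924, 0.9563) = (-10.11, 38.99). Then cos ∠LPS = PL·PS / (|PL||PS|), giving 66.13°.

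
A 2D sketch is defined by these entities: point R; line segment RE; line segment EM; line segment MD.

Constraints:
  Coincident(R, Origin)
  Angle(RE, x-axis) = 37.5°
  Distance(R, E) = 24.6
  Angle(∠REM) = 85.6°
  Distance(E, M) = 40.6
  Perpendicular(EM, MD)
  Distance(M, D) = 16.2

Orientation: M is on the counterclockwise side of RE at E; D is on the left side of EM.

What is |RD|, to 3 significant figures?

39.6

∠REM = 85.6°, so EM runs at 37.5° + (180° − 85.6°) = 132° from the x-axis; with |EM| = 40.6, M = E + 40.6·(cos 132°, sin 132°) = (-7.60, 45.2). EM is perpendicular to MD; with |MD| = 16.2 on the left of EM, D = M + 16.2·(-0.744, -0.668) = (-19.7, 34.4). Then |RD| = |D − R| = 39.6.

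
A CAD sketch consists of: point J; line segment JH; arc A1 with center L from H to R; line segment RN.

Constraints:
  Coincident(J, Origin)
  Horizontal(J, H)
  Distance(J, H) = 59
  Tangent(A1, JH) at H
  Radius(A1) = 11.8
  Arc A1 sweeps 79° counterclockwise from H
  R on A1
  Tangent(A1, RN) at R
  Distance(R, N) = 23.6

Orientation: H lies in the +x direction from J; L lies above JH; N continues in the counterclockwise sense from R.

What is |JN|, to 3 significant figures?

81.9

J is at the origin; J and H share the same y with |JH| = 59.0 and H on the +x side, so H = (59.0, 0.00). The tangent condition forces LH to be normal to JH, so L = H + (0, 11.8) = (59.0, 11.8). On A1, H sits at bearing -90° from L; a 79° counterclockwise sweep puts R at bearing -11°, so R = L + 11.8·(cos -11°, sin -11°) = (70.6, 9.55). Tangency of A1 to RN means the radius LR is perpendicular to RN, so RN runs along (−sin -11°, cos -11°); with |RN| = 23.6, N = (75.1, 32.7). Then |JN| = |N − J| = 81.9.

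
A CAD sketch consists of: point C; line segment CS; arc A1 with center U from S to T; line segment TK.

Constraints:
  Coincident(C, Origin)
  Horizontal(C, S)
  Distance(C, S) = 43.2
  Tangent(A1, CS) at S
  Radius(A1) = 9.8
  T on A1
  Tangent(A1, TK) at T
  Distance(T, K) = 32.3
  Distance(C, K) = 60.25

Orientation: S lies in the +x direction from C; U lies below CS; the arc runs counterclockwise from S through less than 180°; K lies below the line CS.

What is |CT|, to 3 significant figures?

35.8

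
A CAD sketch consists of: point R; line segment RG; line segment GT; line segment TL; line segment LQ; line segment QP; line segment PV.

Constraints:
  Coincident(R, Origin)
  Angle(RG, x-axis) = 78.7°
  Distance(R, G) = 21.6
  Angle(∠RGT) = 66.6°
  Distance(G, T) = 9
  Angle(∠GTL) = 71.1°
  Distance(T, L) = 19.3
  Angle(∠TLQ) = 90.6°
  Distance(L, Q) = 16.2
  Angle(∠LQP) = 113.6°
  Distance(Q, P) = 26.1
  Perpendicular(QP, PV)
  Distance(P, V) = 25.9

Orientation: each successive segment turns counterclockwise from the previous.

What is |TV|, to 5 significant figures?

15.308

R is at the origin; RG runs at 78.7° with length 21.6, so G = (4.2324, 21.181). ∠RGT = 66.6° gives GT at -167.90° from the x-axis; with |GT| = 9.0, T = (-4.5676, 19.295). ∠GTL = 71.1° gives TL at -59.000° from the x-axis; with |TL| = 19.3, L = (5.3726, 2.7514). ∠TLQ = 90.6° gives LQ at 30.400° from the x-axis; with |LQ| = 16.2, Q = (19.345, 10.949). ∠LQP = 113.6° gives QP at 96.800° from the x-axis; with |QP| = 26.1, P = (16.255, 36.866). QP is perpendicular to PV, so PV runs at -173.20°; with |PV| = 25.9, V = (-9.4628, 33.799). Then |TV| = |V − T| = 15.308.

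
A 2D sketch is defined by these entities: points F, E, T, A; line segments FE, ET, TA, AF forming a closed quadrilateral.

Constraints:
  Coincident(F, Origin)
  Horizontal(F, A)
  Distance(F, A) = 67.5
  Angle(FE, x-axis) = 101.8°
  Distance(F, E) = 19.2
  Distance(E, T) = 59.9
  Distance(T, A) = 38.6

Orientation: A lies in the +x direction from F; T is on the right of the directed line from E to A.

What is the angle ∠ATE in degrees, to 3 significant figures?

94.7°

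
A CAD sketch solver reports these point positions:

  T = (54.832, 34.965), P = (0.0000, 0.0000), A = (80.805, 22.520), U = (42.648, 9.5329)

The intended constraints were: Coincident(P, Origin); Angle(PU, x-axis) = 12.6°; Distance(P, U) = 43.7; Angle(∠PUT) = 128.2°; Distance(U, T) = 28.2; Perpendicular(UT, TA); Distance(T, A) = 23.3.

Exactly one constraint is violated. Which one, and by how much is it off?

Distance(T, A) = 23.3 — off by 5.50.

P = (0.00, 0.00) ✓; PU at 12.60° ✓; |PU| = 43.70 ✓; ∠PUT = 128.2° ✓; |UT| = 28.20 ✓; ∠(UT, TA) = 90.00° ✓; |TA| = 28.80 ✗.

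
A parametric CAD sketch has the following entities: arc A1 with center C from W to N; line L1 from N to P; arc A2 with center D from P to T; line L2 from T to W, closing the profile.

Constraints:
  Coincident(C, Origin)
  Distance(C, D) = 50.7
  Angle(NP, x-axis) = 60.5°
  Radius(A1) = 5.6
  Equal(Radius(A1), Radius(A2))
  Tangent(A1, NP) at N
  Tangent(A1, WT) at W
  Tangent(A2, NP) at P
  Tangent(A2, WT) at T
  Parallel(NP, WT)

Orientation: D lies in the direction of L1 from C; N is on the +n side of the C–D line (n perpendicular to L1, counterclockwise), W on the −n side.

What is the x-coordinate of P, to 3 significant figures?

20.1

The slot axis is L1's direction at 60.5°, so u = (cos 60.5°, sin 60.5°) = (0.492, 0.870) and n = (−sin 60.5°, cos 60.5°) = (-0.870, 0.492). C is at the origin and D lies 50.7 along u from C, so D = 50.7·u = (25.0, 44.1). Tangency of A1 to both parallel lines with radius 5.6 puts N and W at C ± 5.6·n: N = (-4.87, 2.76), W = (4.87, -2.76). Equal radii place P and T the same way about D: P = D + 5.6·n = (20.1, 46.9), T = D − 5.6·n = (29.8, 41.4). So P.x = 20.1.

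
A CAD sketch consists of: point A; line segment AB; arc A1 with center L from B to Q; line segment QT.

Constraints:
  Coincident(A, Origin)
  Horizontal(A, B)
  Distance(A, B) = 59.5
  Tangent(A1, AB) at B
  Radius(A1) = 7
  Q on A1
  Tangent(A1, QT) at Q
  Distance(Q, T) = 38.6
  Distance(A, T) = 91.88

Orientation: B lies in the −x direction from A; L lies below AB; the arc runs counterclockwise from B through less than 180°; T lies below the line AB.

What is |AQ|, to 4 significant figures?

65.80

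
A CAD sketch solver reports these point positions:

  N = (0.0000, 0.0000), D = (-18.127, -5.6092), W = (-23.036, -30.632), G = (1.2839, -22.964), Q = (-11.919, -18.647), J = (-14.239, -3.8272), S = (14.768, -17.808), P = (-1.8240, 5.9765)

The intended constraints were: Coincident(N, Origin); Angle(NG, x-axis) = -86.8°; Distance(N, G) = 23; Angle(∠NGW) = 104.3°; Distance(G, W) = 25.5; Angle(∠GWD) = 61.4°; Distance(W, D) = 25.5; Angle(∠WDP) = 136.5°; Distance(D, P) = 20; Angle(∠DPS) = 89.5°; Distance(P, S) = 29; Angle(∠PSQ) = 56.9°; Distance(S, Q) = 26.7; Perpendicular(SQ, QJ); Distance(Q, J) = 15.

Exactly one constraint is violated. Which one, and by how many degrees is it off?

Perpendicular(SQ, QJ) — off by 7.10°.

N = (0.00, 0.00) ✓; NG at -86.80° ✓; |NG| = 23.00 ✓; ∠NGW = 104.3° ✓; |GW| = 25.50 ✓; ∠GWD = 61.40° ✓; |WD| = 25.50 ✓; ∠WDP = 136.5° ✓; |DP| = 20.00 ✓; ∠DPS = 89.50° ✓; |PS| = 29.00 ✓; ∠PSQ = 56.90° ✓; |SQ| = 26.70 ✓; ∠(SQ, QJ) = 82.90° ✗; |QJ| = 15.00 ✓.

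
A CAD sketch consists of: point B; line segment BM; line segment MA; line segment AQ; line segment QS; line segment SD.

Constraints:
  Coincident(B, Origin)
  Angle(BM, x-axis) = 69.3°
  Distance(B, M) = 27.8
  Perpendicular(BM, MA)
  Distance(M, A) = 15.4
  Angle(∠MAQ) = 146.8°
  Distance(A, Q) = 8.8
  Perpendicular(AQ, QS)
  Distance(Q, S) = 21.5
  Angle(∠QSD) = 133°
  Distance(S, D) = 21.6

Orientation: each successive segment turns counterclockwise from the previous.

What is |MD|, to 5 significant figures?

28.416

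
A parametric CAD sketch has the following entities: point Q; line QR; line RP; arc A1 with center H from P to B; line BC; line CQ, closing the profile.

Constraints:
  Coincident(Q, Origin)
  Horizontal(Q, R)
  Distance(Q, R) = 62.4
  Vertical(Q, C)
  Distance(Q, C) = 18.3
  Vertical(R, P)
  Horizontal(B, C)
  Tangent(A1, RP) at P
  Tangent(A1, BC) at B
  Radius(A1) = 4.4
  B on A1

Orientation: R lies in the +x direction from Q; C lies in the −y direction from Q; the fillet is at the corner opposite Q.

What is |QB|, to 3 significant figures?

60.8

Q is at the origin; QR is horizontal with |QR| = 62.4 and R on the +x side, so R = (62.4, 0.00). Q and C share the same x with |QC| = 18.3 and C on the −y side, so C = (0.00, -18.3). The virtual corner opposite Q is at (62.4, -18.3). The tangent condition forces HP to be normal to RP and A1 meets BC tangentially, so HB is at right angles to BC, with radius 4.4, so the center H sits 4.4 in from both sides at H = (58.0, -13.9). That places the tangent points at P = (62.4, -13.9) on RP and B = (58.0, -18.3) on BC. Then |QB| = |B − Q| = 60.8.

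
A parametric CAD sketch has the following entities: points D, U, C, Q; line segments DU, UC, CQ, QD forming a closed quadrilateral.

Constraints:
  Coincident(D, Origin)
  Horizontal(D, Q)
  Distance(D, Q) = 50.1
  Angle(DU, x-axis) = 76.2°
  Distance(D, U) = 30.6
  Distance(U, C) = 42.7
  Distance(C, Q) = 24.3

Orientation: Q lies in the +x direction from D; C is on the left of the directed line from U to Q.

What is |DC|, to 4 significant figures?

55.28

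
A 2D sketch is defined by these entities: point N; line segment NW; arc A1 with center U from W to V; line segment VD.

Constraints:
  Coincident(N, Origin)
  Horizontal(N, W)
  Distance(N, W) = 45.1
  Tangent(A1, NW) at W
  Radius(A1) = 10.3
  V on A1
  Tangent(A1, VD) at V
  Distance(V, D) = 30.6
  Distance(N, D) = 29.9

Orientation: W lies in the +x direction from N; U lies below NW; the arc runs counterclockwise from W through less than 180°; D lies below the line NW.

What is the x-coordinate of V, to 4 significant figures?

37.72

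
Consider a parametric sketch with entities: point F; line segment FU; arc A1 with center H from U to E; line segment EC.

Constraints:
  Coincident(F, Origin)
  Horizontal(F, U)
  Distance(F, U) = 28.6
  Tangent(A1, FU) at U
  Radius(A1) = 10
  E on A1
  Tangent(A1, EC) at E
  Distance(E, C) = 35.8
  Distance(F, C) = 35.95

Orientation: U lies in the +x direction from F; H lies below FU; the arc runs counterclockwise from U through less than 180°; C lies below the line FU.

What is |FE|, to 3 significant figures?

20.6

F is at the origin; FU is horizontal with |FU| = 28.6 and U on the +x side, so U = (28.6, 0.00). The tangent condition forces HU to be normal to FU, so H = U + (0, -10) = (28.6, -10.0). Since HE ⟂ EC (tangency), |HC| = √(10.0² + 35.8²) = 37.2 regardless of where E sits on A1. So C lies on both circle(F, 35.95) and circle(H, 37.2); the below-FU intersection is C = (1.94, -35.9). E is the foot of the tangent from C: E = (20.0, -4.97).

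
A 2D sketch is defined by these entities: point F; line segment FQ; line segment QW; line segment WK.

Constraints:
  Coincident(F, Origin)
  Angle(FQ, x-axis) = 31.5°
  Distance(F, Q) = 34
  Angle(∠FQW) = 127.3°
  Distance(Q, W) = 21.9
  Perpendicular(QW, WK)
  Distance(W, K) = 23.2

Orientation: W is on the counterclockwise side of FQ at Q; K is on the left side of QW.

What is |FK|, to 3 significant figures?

42.7

∠FQW = 127.3°, so QW runs at 31.5° + (180° − 127.3°) = 84.2° from the x-axis; with |QW| = 21.9, W = Q + 21.9·(cos 84.2°, sin 84.2°) = (31.2, 39.6). QW is perpendicular to WK; with |WK| = 23.2 on the left of QW, K = W + 23.2·(-0.995, 0.101) = (8.12, 41.9). Then |FK| = |K − F| = 42.7.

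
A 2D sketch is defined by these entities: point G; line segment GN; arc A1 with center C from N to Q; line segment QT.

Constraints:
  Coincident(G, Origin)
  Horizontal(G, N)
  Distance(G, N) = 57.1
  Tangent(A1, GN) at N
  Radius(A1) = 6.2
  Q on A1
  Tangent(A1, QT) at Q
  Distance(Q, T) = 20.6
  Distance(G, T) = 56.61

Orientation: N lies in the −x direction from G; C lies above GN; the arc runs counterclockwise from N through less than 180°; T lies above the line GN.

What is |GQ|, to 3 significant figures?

51.3

Checks: ∠(CN, NG) = 90.00° ✓; |CQ| = 6.200 ✓; ∠(CQ, QT) = 90.00° ✓; |QT| = 20.60 ✓; |GT| = 56.61 ✓.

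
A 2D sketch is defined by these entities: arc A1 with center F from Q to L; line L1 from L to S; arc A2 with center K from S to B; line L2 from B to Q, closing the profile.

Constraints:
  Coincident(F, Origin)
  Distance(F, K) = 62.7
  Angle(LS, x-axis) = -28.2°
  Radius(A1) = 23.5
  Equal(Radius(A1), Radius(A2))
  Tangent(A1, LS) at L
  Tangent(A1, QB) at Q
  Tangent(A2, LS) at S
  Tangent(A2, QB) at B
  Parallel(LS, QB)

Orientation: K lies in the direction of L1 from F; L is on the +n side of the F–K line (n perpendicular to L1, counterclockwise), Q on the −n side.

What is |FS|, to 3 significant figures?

67.0

The slot axis is L1's direction at -28.2°, so u = (cos -28.2°, sin -28.2°) = (0.881, -0.473) and n = (−sin -28.2°, cos -28.2°) = (0.473, 0.881). F is at the origin and K lies 62.7 along u from F, so K = 62.7·u = (55.3, -29.6). Tangency of A1 to both parallel lines with radius 23.5 puts L and Q at F ± 23.5·n: L = (11.1, 20.7), Q = (-11.1, -20.7). Equal radii place S and B the same way about K: S = K + 23.5·n = (66.4, -8.92), B = K − 23.5·n = (44.2, -50.3). Then |FS| = |S − F| = 67.0.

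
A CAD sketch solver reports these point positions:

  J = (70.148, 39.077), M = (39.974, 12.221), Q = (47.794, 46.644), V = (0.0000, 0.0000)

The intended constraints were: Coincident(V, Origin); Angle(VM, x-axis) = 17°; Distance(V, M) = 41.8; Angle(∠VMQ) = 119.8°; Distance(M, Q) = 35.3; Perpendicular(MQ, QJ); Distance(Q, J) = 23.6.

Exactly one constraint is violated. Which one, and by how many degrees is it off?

Perpendicular(MQ, QJ) — off by 5.90°.

V = (0.00, 0.00) ✓; VM at 17.00° ✓; |VM| = 41.80 ✓; ∠VMQ = 119.8° ✓; |MQ| = 35.30 ✓; ∠(MQ, QJ) = 95.90° ✗; |QJ| = 23.60 ✓.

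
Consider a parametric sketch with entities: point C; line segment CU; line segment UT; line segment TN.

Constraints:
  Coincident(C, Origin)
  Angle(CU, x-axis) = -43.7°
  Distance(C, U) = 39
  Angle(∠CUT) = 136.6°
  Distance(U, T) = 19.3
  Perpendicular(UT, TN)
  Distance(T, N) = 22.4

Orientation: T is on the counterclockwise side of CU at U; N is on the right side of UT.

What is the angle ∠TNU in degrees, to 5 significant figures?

40.748°

C is at the origin; CU runs at -43.7° with length 39.0, so U = 39.0·(cos -43.7°, sin -43.7°) = (28.196, -26.944). ∠CUT = 136.6°, so UT runs at -43.7° + (180° − 136.6°) = -0.30000° from the x-axis; with |UT| = 19.3, T = U + 19.3·(cos -0.30000°, sin -0.30000°) = (47.495, -27.045). UT ⟂ TN; with |TN| = 22.4 on the right of UT, N = T + 22.4·(-0.0052360, -0.99999) = (47.378, -49.445). Then cos ∠TNU = NT·NU / (|NT||NU|), giving 40.748°.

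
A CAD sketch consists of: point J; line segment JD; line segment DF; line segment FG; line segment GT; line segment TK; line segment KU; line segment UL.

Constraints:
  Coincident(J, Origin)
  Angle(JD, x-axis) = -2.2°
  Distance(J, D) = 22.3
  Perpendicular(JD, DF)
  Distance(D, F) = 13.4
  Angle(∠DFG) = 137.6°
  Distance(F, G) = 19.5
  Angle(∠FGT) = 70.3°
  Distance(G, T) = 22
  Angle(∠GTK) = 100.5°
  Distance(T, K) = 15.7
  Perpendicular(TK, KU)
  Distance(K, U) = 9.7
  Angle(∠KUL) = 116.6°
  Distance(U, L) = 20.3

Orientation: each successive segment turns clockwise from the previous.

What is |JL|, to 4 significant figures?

26.07

J is at the origin; JD runs at -2.2° with length 22.3, so D = (22.28, -0.8560). JD is perpendicular to DF, so DF runs at -92.20°; with |DF| = 13.4, F = (21.77, -14.25). ∠DFG = 137.6° gives FG at -134.6° from the x-axis; with |FG| = 19.5, G = (8.077, -28.13). ∠FGT = 70.3° gives GT at 115.7° from the x-axis; with |GT| = 22.0, T = (-1.463, -8.307). ∠GTK = 100.5° gives TK at 36.20° from the x-axis; with |TK| = 15.7, K = (11.21, 0.9655). TK is perpendicular to KU, so KU runs at -53.80°; with |KU| = 9.7, U = (16.93, -6.862). ∠KUL = 116.6° gives UL at -117.2° from the x-axis; with |UL| = 20.3, L = (7.656, -24.92). Then |JL| = |L − J| = 26.07.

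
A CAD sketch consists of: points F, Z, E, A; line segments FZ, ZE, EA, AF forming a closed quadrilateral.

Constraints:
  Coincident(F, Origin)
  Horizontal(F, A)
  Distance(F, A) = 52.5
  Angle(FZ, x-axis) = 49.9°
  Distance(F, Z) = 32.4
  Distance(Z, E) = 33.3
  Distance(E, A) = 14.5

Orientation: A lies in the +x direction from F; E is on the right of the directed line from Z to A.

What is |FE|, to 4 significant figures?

38.59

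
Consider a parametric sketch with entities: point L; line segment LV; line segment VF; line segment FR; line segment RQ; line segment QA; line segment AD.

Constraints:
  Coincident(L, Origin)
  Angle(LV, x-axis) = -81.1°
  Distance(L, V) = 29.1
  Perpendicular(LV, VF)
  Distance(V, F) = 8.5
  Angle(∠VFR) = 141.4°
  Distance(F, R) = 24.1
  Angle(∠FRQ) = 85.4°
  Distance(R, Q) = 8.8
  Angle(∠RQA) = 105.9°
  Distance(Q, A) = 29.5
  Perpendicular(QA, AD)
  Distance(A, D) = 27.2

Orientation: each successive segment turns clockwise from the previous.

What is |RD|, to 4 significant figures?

37.00

L is at the origin; LV runs at -81.1° with length 29.1, so V = (4.502, -28.75). LV is perpendicular to VF, so VF runs at -171.1°; with |VF| = 8.5, F = (-3.896, -30.06). ∠VFR = 141.4° gives FR at 150.3° from the x-axis; with |FR| = 24.1, R = (-24.83, -18.12). ∠FRQ = 85.4° gives RQ at 55.70° from the x-axis; with |RQ| = 8.8, Q = (-19.87, -10.85). ∠RQA = 105.9° gives QA at -18.40° from the x-axis; with |QA| = 29.5, A = (8.121, -20.17). QA is perpendicular to AD, so AD runs at -108.4°; with |AD| = 27.2, D = (-0.4644, -45.98). Then |RD| = |D − R| = 37.00.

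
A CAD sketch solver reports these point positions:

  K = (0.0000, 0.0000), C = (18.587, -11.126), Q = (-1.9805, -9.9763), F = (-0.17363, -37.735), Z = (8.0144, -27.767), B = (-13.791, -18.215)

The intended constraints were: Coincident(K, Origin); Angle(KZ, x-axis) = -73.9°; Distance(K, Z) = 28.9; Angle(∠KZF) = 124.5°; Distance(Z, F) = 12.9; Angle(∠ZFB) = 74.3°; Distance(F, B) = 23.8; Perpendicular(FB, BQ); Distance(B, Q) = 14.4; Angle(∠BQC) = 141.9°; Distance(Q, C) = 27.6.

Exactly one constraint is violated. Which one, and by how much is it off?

Distance(Q, C) = 27.6 — off by 7.00.

K = (0.00, 0.00) ✓; KZ at -73.90° ✓; |KZ| = 28.90 ✓; ∠KZF = 124.5° ✓; |ZF| = 12.90 ✓; ∠ZFB = 74.30° ✓; |FB| = 23.80 ✓; ∠(FB, BQ) = 90.00° ✓; |BQ| = 14.40 ✓; ∠BQC = 141.9° ✓; |QC| = 20.60 ✗.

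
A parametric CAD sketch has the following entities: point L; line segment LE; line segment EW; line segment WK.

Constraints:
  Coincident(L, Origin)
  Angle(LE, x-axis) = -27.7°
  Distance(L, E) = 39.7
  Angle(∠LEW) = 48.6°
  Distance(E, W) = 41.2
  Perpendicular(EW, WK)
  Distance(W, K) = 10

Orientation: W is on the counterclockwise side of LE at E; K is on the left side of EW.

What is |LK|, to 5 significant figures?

24.791

L is at the origin; LE runs at -27.7° with length 39.7, so E = 39.7·(cos -27.7°, sin -27.7°) = (35.150, -18.454). ∠LEW = 48.6°, so EW runs at -27.7° + (180° − 48.6°) = 103.70° from the x-axis; with |EW| = 41.2, W = E + 41.2·(cos 103.70°, sin 103.70°) = (25.392, 21.574). EW is perpendicular to WK; with |WK| = 10.0 on the left of EW, K = W + 10.0·(-0.97155, -0.23684) = (15.677, 19.205). Then |LK| = |K − L| = 24.791.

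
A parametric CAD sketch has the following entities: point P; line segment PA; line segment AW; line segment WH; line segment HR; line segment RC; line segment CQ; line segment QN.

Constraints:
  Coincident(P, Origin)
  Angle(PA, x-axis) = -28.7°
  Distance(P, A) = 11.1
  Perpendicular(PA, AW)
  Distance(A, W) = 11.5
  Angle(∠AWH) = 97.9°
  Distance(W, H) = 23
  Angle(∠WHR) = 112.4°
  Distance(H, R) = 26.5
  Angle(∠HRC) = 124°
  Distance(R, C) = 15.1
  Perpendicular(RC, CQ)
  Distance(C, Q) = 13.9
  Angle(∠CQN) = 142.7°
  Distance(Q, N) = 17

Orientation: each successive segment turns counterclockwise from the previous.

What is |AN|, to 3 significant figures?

9.38

RC is perpendicular to CQ, so CQ runs at -3.00°; with |CQ| = 13.9, Q = (-12.8, -11.0). ∠CQN = 142.7° gives QN at 34.3° from the x-axis; with |QN| = 17.0, N = (1.21, -1.41). Then |AN| = |N − A| = 9.38.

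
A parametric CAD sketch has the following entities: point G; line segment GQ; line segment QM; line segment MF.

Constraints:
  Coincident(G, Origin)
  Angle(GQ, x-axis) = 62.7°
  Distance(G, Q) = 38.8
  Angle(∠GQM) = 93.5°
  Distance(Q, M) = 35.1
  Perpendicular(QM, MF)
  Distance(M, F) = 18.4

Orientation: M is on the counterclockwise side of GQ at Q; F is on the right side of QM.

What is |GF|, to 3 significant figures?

68.3

G is at the origin; GQ runs at 62.7° with length 38.8, so Q = 38.8·(cos 62.7°, sin 62.7°) = (17.8, 34.5). ∠GQM = 93.5°, so QM runs at 62.7° + (180° − 93.5°) = 149° from the x-axis; with |QM| = 35.1, M = Q + 35.1·(cos 149°, sin 149°) = (-12.4, 52.5). The perpendicularity gives MF at right angles to QM; with |MF| = 18.4 on the right of QM, F = M + 18.4·(0.512, 0.859) = (-2.93, 68.3). Then |GF| = |F − G| = 68.3.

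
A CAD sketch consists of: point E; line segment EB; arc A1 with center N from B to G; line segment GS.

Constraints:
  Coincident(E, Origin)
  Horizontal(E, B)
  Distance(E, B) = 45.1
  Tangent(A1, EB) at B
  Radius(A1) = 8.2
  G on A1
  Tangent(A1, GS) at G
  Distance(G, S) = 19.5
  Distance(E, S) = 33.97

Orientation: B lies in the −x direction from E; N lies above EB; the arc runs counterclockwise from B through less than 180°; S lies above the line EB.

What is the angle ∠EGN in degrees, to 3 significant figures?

152°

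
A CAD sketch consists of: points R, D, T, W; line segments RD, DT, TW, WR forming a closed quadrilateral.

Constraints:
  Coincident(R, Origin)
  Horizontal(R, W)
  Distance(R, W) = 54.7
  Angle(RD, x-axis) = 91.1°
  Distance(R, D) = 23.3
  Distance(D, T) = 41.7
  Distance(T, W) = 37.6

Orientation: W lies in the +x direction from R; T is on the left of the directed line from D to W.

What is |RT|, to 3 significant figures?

52.6

Checks: |DT| = 41.70 ✓; |TW| = 37.60 ✓.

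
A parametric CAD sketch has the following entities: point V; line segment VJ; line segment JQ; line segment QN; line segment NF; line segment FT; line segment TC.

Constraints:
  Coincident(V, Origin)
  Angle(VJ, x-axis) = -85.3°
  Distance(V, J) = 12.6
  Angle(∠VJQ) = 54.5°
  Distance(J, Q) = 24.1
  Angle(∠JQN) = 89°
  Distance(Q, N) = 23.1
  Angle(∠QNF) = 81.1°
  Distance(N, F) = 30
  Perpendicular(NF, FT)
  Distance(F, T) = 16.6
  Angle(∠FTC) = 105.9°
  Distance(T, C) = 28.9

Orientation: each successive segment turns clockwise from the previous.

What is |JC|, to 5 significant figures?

25.779

NF ⟂ FT, so FT runs at -130.70°; with |FT| = 16.6, T = (4.4234, -12.733). ∠FTC = 105.9° gives TC at 155.20° from the x-axis; with |TC| = 28.9, C = (-21.811, -0.61069). Then |JC| = |C − J| = 25.779.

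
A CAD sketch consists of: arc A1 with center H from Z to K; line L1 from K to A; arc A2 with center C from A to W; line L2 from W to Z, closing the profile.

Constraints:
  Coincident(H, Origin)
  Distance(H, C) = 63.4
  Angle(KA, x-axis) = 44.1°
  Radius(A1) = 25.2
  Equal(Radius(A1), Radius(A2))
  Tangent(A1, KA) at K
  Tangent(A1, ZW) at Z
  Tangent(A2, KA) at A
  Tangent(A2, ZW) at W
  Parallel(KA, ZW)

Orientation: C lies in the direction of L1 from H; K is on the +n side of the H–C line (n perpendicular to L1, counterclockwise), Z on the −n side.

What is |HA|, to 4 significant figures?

68.22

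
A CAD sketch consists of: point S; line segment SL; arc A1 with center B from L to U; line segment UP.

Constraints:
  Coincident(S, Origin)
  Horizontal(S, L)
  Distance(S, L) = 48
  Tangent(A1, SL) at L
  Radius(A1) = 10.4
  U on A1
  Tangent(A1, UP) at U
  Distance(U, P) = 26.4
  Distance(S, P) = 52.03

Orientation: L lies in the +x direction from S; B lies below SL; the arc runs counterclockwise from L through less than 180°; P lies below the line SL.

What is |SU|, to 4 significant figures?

38.95

S is at the origin; S and L share the same y with |SL| = 48.0 and L on the +x side, so L = (48.00, 0.000). The tangent condition forces BL to be normal to SL, so B = L + (0, -10.4) = (48.00, -10.40). Since BU ⟂ UP (tangency), |BP| = √(10.4² + 26.4²) = 28.37 regardless of where U sits on A1. So P lies on both circle(S, 52.03) and circle(B, 28.37); the below-SL intersection is P = (37.02, -36.56). U is the foot of the tangent from P: U = (37.60, -10.17).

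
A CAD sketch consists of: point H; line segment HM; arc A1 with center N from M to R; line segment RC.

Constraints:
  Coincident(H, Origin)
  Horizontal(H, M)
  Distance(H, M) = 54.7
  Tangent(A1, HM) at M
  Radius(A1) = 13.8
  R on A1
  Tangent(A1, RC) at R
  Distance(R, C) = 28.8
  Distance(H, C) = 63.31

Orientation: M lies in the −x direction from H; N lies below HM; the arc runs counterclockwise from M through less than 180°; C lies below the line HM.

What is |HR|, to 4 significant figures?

68.84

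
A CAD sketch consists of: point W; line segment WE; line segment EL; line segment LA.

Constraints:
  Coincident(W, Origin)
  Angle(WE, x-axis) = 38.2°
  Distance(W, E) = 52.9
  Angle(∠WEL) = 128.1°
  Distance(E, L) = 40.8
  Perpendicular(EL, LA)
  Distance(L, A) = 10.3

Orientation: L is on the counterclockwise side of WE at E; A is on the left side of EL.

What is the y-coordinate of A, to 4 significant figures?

73.50

W is at the origin; WE runs at 38.2° with length 52.9, so E = 52.9·(cos 38.2°, sin 38.2°) = (41.57, 32.71). ∠WEL = 128.1°, so EL runs at 38.2° + (180° − 128.1°) = 90.10° from the x-axis; with |EL| = 40.8, L = E + 40.8·(cos 90.10°, sin 90.10°) = (41.50, 73.51). The perpendicularity gives LA at right angles to EL; with |LA| = 10.3 on the left of EL, A = L + 10.3·(-1.000, -0.001745) = (31.20, 73.50). So A.y = 73.50.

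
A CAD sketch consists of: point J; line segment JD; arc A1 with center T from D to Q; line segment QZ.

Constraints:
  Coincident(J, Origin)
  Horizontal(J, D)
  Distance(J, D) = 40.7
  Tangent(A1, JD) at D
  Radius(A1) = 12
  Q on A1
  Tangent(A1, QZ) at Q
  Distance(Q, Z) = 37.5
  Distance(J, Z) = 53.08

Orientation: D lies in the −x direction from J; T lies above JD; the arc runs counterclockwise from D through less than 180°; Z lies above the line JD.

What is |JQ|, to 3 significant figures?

30.6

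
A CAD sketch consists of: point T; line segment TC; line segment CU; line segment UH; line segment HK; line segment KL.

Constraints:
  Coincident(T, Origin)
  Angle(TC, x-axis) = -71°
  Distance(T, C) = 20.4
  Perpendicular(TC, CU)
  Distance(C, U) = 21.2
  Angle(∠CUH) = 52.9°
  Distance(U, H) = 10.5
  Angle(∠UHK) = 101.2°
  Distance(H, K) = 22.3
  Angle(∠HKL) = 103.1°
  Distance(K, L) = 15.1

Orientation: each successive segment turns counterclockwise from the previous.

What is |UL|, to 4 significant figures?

28.11

T is at the origin; TC runs at -71.0° with length 20.4, so C = (6.642, -19.29). TC ⟂ CU, so CU runs at 19.00°; with |CU| = 21.2, U = (26.69, -12.39). ∠CUH = 52.9° gives UH at 146.1° from the x-axis; with |UH| = 10.5, H = (17.97, -6.530). ∠UHK = 101.2° gives HK at -135.1° from the x-axis; with |HK| = 22.3, K = (2.175, -22.27). ∠HKL = 103.1° gives KL at -58.20° from the x-axis; with |KL| = 15.1, L = (10.13, -35.10). Then |UL| = |L − U| = 28.11.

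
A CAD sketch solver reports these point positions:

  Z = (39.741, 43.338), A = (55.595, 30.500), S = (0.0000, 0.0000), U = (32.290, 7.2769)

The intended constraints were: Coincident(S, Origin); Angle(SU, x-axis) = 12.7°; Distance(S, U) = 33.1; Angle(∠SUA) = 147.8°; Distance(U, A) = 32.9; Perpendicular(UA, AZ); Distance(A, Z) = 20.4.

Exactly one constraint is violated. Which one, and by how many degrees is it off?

Perpendicular(UA, AZ) — off by 6.10°.

S = (0.00, 0.00) ✓; SU at 12.70° ✓; |SU| = 33.10 ✓; ∠SUA = 147.8° ✓; |UA| = 32.90 ✓; ∠(UA, AZ) = 96.10° ✗; |AZ| = 20.40 ✓.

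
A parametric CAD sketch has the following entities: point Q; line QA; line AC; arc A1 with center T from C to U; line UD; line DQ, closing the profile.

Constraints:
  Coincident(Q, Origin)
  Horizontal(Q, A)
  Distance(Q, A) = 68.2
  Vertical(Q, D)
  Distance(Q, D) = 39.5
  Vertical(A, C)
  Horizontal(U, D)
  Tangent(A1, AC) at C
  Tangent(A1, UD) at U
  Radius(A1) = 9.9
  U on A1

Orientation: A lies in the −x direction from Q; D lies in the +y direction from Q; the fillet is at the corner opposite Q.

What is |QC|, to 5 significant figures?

74.346

The virtual corner opposite Q is at (-68.200, 39.500). Tangency of A1 to AC means the radius TC is perpendicular to AC and the tangent condition forces TU to be normal to UD, with radius 9.9, so the center T sits 9.9 in from both sides at T = (-58.300, 29.600). That places the tangent points at C = (-68.200, 29.600) on AC and U = (-58.300, 39.500) on UD. Then |QC| = |C − Q| = 74.346.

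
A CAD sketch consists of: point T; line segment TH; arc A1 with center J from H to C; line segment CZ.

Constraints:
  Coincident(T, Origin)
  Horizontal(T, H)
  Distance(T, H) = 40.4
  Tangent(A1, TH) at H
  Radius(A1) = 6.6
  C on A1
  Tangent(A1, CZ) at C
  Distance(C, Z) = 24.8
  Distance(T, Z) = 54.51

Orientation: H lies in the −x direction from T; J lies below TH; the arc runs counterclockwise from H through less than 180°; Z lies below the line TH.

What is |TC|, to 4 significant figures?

47.53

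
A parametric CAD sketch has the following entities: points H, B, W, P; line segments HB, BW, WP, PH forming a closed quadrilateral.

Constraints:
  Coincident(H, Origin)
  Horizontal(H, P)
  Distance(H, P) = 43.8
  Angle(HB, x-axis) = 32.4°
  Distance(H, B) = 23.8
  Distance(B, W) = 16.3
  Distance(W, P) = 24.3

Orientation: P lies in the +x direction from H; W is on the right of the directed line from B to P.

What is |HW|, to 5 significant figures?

20.075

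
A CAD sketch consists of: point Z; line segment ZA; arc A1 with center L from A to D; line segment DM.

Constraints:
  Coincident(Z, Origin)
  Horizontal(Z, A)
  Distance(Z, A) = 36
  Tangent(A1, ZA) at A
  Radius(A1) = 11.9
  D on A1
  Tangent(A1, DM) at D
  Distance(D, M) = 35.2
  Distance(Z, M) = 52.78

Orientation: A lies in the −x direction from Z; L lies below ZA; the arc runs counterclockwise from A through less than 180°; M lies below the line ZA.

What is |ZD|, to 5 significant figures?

49.302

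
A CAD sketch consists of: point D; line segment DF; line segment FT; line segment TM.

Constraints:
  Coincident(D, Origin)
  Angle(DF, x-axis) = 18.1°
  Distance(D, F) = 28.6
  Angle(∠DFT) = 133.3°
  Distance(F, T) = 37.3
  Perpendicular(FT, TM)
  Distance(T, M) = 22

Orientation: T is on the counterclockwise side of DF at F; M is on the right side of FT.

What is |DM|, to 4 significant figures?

71.22

D is at the origin; DF runs at 18.1° with length 28.6, so F = 28.6·(cos 18.1°, sin 18.1°) = (27.18, 8.885). ∠DFT = 133.3°, so FT runs at 18.1° + (180° − 133.3°) = 64.80° from the x-axis; with |FT| = 37.3, T = F + 37.3·(cos 64.80°, sin 64.80°) = (43.07, 42.64). FT is perpendicular to TM; with |TM| = 22.0 on the right of FT, M = T + 22.0·(0.9048, -0.4258) = (62.97, 33.27). Then |DM| = |M − D| = 71.22.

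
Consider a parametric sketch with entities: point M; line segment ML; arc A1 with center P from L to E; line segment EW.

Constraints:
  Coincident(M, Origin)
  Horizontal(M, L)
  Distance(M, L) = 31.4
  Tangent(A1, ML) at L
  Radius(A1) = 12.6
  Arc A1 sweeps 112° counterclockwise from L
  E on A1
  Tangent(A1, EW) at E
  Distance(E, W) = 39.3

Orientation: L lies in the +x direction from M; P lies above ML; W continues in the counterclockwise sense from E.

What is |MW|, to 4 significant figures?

60.78

M is at the origin; M and L share the same y with |ML| = 31.4 and L on the +x side, so L = (31.40, 0.000). A1 meets ML tangentially, so PL is at right angles to ML, so P = L + (0, 12.6) = (31.40, 12.60). On A1, L sits at bearing -90° from P; a 112° counterclockwise sweep puts E at bearing 22°, so E = P + 12.6·(cos 22°, sin 22°) = (43.08, 17.32). A1 meets EW tangentially, so PE is at right angles to EW, so EW runs along (−sin 22°, cos 22°); with |EW| = 39.3, W = (28.36, 53.76). Then |MW| = |W − M| = 60.78.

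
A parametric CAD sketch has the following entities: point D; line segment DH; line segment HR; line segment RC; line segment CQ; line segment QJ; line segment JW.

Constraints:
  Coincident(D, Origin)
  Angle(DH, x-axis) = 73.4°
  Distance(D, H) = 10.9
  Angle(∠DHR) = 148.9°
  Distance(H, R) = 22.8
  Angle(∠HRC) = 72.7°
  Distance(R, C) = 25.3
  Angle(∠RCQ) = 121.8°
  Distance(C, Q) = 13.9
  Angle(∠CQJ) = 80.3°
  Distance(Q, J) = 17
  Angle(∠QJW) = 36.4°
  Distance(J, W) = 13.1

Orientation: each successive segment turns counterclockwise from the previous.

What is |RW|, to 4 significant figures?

24.74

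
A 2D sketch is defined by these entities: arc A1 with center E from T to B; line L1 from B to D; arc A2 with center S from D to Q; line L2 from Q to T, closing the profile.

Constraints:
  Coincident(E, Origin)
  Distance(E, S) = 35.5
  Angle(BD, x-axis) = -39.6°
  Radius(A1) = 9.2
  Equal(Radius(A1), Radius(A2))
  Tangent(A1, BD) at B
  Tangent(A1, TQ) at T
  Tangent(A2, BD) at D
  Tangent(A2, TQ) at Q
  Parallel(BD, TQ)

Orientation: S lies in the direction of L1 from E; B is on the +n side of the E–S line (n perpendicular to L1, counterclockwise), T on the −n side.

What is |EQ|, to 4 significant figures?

36.67

The slot axis is L1's direction at -39.6°, so u = (cos -39.6°, sin -39.6°) = (0.7705, -0.6374) and n = (−sin -39.6°, cos -39.6°) = (0.6374, 0.7705). E is at the origin and S lies 35.5 along u from E, so S = 35.5·u = (27.35, -22.63). Tangency of A1 to both parallel lines with radius 9.2 puts B and T at E ± 9.2·n: B = (5.864, 7.089), T = (-5.864, -7.089). Equal radii place D and Q the same way about S: D = S + 9.2·n = (33.22, -15.54), Q = S − 9.2·n = (21.49, -29.72). Then |EQ| = |Q − E| = 36.67.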